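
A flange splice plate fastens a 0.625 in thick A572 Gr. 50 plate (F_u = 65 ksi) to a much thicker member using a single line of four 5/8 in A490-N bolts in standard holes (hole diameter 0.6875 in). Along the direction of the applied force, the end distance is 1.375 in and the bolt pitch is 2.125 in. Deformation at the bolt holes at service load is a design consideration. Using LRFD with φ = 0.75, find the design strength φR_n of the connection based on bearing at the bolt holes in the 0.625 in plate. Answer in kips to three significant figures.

Per bolt r_n = 1.2 l_c t F_u ≤ 2.4 d t F_u; upper limit = 2.4 × 0.625 × 0.625 × 65 = 60.94 kips.
Edge bolt: l_c = 1.375 − 0.6875/2 = 1.031 in → 1.2 × 1.031 × 0.625 × 65 = 50.27 → r_n = 50.27 kips.
Interior bolts: l_c = 2.125 − 0.6875 = 1.438 in → 1.2 × 1.438 × 0.625 × 65 = 70.08 → r_n = 60.94 kips.
R_n = 1 × 50.27 + 3 × 60.94 = 233.1 kips.
Design strength φR_n = 0.75 × 233.1 = 175 kips.

175 kips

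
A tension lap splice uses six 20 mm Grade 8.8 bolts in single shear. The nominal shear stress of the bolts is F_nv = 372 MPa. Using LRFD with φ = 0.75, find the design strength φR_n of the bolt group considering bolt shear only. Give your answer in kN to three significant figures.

A_b = π × 20² / 4 = 314.2 mm².
R_n = F_nv · A_b · n · n_s = 372 × 314.2 × 6 × 1 / 1000 = 701.2 kN.
Design strength φR_n = 0.75 × 701.2 = 526 kN.

526 kN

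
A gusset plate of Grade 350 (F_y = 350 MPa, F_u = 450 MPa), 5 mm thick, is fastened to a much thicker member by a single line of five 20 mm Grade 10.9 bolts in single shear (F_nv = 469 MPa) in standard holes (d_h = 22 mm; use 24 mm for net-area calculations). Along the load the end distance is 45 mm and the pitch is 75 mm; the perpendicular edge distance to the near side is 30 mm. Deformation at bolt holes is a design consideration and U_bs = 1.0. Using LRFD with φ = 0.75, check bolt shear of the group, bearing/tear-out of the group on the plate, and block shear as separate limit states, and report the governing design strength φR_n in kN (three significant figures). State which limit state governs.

Bolt shear: A_b = π·20²/4 = 314.2 mm²; R_n = 469 × 314.2 × 5 × 1 / 1000 = 736.7 kN → 0.75 × 736.7 = 553 kN.
Bearing: edge l_c = 34, r_n = 91.8 kN; interior l_c = 53, r_n = 108 kN; R_n = 91.8 + 4·108 = 523.8 kN → 393 kN.
Block shear: A_gv = 1725, A_nv = 1185, A_nt = 90 mm²; R_n = min(0.6F_uA_nv, 0.6F_yA_gv) + U_bs·F_u·A_nt = 360.4 kN → 270 kN.
Block shear governs: 270 kN.

270 kN (block shear governs)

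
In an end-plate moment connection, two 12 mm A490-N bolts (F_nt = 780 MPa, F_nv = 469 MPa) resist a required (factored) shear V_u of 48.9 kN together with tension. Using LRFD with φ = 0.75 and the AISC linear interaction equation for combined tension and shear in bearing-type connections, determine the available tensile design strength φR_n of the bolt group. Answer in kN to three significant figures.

90.7 kN

A_b = π·12²/4 = 113.1 mm²; f_rv = 48.9 × 1000 / (2 × 113.1) = 216.2 MPa.
F'_nt = 1.3 F_nt − (F_nt / φF_nv) f_rv = 1.3·780 − (780/(0.75·469))·216.2 = 534.6 MPa, capped at F_nt → F'_nt = 534.6 MPa.
R_n = F'_nt · A_b · n = 534.6 × 113.1 × 2 / 1000 = 120.9 kN.
Design strength φR_n = 0.75 × 120.9 = 90.7 kN.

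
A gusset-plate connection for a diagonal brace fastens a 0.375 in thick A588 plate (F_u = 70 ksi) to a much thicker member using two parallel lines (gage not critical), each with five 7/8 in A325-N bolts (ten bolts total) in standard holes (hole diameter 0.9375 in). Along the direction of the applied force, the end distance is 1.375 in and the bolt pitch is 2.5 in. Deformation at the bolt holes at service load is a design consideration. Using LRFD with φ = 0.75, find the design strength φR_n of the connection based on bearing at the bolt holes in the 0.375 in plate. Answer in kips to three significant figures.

Per bolt r_n = 1.2 l_c t F_u ≤ 2.4 d t F_u; upper limit = 2.4 × 0.875 × 0.375 × 70 = 55.13 kips.
Edge bolt: l_c = 1.375 − 0.9375/2 = 0.9062 in → 1.2 × 0.9062 × 0.375 × 70 = 28.55 → r_n = 28.55 kips.
Interior bolts: l_c = 2.5 − 0.9375 = 1.562 in → 1.2 × 1.562 × 0.375 × 70 = 49.22 → r_n = 49.22 kips.
R_n = 2 × 28.55 + 8 × 49.22 = 450.8 kips.
Design strength φR_n = 0.75 × 450.8 = 338 kips.

338 kips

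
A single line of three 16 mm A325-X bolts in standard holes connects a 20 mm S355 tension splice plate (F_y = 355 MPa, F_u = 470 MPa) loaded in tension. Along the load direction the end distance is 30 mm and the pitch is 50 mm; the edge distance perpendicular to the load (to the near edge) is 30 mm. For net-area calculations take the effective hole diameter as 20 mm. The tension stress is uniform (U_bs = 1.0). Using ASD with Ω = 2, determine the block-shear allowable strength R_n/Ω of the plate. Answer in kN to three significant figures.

Shear plane L_v = 30 + 2·50 = 130 mm; A_gv = 130 × 20 = 2600 mm².
A_nv = (130 − 2.5·20) × 20 = 1600 mm².
A_nt = (30 − 0.5·20) × 20 = 400 mm².
0.6 F_u A_nv = 451.2 kN; 0.6 F_y A_gv = 553.8 kN → shear rupture governs the shear term.
R_n = 451.2 + 1.0 × 470 × 400 / 1000 = 639.2 kN.
Allowable strength R_n/Ω = 639.2 / 2 = 320 kN.

320 kN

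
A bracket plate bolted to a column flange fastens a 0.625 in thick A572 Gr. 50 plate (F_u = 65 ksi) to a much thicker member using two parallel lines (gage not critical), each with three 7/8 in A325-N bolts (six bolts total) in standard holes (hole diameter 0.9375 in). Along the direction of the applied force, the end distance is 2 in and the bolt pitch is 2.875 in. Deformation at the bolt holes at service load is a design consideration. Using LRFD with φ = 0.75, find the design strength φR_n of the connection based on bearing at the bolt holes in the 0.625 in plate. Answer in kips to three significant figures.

Per bolt r_n = 1.2 l_c t F_u ≤ 2.4 d t F_u; upper limit = 2.4 × 0.875 × 0.625 × 65 = 85.31 kips.
Edge bolt: l_c = 2 − 0.9375/2 = 1.531 in → 1.2 × 1.531 × 0.625 × 65 = 74.65 → r_n = 74.65 kips.
Interior bolts: l_c = 2.875 − 0.9375 = 1.938 in → 1.2 × 1.938 × 0.625 × 65 = 94.45 → r_n = 85.31 kips.
R_n = 2 × 74.65 + 4 × 85.31 = 490.5 kips.
Design strength φR_n = 0.75 × 490.5 = 368 kips.

368 kips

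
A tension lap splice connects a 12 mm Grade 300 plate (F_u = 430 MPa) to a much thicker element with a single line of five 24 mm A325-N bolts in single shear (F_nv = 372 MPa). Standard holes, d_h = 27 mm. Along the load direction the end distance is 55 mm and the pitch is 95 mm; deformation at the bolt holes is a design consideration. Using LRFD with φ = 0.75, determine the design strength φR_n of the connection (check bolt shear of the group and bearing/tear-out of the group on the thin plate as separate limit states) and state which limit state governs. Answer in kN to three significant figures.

Bolt shear: A_b = π·24²/4 = 452.4 mm²; R_n = 372 × 452.4 × 5 × 1 / 1000 = 841.4 kN → 0.75 × 841.4 = 631 kN.
Bearing (1.2 l_c t F_u ≤ 2.4 d t F_u): upper limit = 2.4·24·12·430 / 1000 = 297.2 kN.
  Edge l_c = 55 − 27/2 = 41.5 → r_n = 257 kN; interior l_c = 95 − 27 = 68 → r_n = 297.2 kN.
  R_n,bearing = 1·257 + 4·297.2 = 1446 kN → 0.75 × 1446 = 1080 kN.
Bolt shear governs: 631 kN.

631 kN (bolt shear governs)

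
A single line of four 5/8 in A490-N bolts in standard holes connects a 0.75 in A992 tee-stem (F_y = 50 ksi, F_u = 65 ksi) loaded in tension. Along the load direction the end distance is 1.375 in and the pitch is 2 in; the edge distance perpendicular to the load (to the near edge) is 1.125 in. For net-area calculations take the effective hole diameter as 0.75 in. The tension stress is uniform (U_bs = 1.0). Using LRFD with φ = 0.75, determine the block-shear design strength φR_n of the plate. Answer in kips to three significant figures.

132 kips

Shear plane L_v = 1.375 + 3·2 = 7.375 in; A_gv = 7.375 × 0.75 = 5.531 in².
A_nv = (7.375 − 3.5·0.75) × 0.75 = 3.562 in².
A_nt = (1.125 − 0.5·0.75) × 0.75 = 0.5625 in².
0.6 F_u A_nv = 138.9 kips; 0.6 F_y A_gv = 165.9 kips → shear rupture governs the shear term.
R_n = 138.9 + 1.0 × 65 × 0.5625 = 175.5 kips.
Design strength φR_n = 0.75 × 175.5 = 132 kips.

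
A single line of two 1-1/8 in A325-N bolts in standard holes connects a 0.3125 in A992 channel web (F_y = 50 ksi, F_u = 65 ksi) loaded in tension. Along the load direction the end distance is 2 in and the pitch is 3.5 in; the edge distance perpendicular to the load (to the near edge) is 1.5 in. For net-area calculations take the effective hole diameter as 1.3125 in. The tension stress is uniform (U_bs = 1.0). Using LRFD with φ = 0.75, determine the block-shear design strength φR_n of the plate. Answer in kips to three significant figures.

Shear plane L_v = 2 + 1·3.5 = 5.5 in; A_gv = 5.5 × 0.3125 = 1.719 in².
A_nv = (5.5 − 1.5·1.3125) × 0.3125 = 1.104 in².
A_nt = (1.5 − 0.5·1.3125) × 0.3125 = 0.2637 in².
0.6 F_u A_nv = 43.04 kips; 0.6 F_y A_gv = 51.56 kips → shear rupture governs the shear term.
R_n = 43.04 + 1.0 × 65 × 0.2637 = 60.18 kips.
Design strength φR_n = 0.75 × 60.18 = 45.1 kips.

45.1 kips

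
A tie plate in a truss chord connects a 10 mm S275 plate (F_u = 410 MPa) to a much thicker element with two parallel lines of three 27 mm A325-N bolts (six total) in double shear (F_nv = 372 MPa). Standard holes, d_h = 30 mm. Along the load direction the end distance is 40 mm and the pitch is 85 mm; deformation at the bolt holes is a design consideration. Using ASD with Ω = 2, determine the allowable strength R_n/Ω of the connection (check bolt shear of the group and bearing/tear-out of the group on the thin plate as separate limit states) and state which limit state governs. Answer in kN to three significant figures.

Bolt shear: A_b = π·27²/4 = 572.6 mm²; R_n = 372 × 572.6 × 6 × 2 / 1000 = 2556 kN → 2556 / 2 = 1280 kN.
Bearing (1.2 l_c t F_u ≤ 2.4 d t F_u): upper limit = 2.4·27·10·410 / 1000 = 265.7 kN.
  Edge l_c = 40 − 30/2 = 25 → r_n = 123 kN; interior l_c = 85 − 30 = 55 → r_n = 265.7 kN.
  R_n,bearing = 2·123 + 4·265.7 = 1309 kN → 1309 / 2 = 654 kN.
Bearing governs: 654 kN.

654 kN (bearing governs)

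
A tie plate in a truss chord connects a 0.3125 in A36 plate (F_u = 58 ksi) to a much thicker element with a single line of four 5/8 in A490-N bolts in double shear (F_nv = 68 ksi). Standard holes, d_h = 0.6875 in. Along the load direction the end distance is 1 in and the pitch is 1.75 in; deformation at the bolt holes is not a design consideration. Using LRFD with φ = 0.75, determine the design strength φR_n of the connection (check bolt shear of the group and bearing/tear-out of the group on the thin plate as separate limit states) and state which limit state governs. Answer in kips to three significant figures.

78.4 kips (bearing governs)

Bolt shear: A_b = π·0.625²/4 = 0.3068 in²; R_n = 68 × 0.3068 × 4 × 2 = 166.9 kips → 0.75 × 166.9 = 125 kips.
Bearing (1.5 l_c t F_u ≤ 3.0 d t F_u): upper limit = 3.0·0.625·0.3125·58 = 33.98 kips.
  Edge l_c = 1 − 0.6875/2 = 0.6562 → r_n = 17.84 kips; interior l_c = 1.75 − 0.6875 = 1.062 → r_n = 28.89 kips.
  R_n,bearing = 1·17.84 + 3·28.89 = 104.5 kips → 0.75 × 104.5 = 78.4 kips.
Bearing governs: 78.4 kips.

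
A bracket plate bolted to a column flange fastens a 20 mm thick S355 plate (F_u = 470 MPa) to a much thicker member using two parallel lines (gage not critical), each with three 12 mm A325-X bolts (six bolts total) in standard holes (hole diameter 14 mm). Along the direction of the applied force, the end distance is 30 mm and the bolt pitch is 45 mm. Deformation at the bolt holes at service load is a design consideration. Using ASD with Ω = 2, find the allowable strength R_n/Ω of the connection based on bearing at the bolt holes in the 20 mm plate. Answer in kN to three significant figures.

Per bolt r_n = 1.2 l_c t F_u ≤ 2.4 d t F_u; upper limit = 2.4 × 12 × 20 × 470 / 1000 = 270.7 kN.
Edge bolt: l_c = 30 − 14/2 = 23 mm → 1.2 × 23 × 20 × 470 / 1000 = 259.4 → r_n = 259.4 kN.
Interior bolts: l_c = 45 − 14 = 31 mm → 1.2 × 31 × 20 × 470 / 1000 = 349.7 → r_n = 270.7 kN.
R_n = 2 × 259.4 + 4 × 270.7 = 1602 kN.
Allowable strength R_n/Ω = 1602 / 2 = 801 kN.

801 kN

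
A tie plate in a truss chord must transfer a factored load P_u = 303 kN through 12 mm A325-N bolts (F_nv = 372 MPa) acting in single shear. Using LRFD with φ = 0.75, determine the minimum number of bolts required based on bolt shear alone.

10 bolts

A_b = π·12²/4 = 113.1 mm².
Per-bolt design strength φR_n = 0.75 × 372 × 113.1 × 1 / 1000 = 31.55 kN.
n ≥ 303 / 31.55 = 9.603 → use 10 bolts.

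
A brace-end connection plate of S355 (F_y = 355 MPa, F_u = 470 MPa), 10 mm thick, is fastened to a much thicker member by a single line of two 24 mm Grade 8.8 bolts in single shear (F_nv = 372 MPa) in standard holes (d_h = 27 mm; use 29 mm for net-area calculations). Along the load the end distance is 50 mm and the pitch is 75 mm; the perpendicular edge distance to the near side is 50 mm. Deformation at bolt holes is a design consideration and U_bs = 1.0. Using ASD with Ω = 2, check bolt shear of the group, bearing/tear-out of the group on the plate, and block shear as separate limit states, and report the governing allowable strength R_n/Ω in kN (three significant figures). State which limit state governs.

Bolt shear: A_b = π·24²/4 = 452.4 mm²; R_n = 372 × 452.4 × 2 × 1 / 1000 = 336.6 kN → 336.6 / 2 = 168 kN.
Bearing: edge l_c = 36.5, r_n = 205.9 kN; interior l_c = 48, r_n = 270.7 kN; R_n = 205.9 + 1·270.7 = 476.6 kN → 238 kN.
Block shear: A_gv = 1250, A_nv = 815, A_nt = 355 mm²; R_n = min(0.6F_uA_nv, 0.6F_yA_gv) + U_bs·F_u·A_nt = 396.7 kN → 198 kN.
Bolt shear governs: 168 kN.

168 kN (bolt shear governs)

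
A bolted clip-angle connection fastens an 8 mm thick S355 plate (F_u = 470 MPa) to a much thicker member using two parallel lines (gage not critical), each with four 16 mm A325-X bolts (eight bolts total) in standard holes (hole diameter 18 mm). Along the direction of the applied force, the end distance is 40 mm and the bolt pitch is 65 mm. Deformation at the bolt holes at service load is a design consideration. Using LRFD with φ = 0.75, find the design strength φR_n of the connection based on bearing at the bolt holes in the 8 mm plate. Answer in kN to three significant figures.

Per bolt r_n = 1.2 l_c t F_u ≤ 2.4 d t F_u; upper limit = 2.4 × 16 × 8 × 470 / 1000 = 144.4 kN.
Edge bolt: l_c = 40 − 18/2 = 31 mm → 1.2 × 31 × 8 × 470 / 1000 = 139.9 → r_n = 139.9 kN.
Interior bolts: l_c = 65 − 18 = 47 mm → 1.2 × 47 × 8 × 470 / 1000 = 212.1 → r_n = 144.4 kN.
R_n = 2 × 139.9 + 6 × 144.4 = 1146 kN.
Design strength φR_n = 0.75 × 1146 = 860 kN.

860 kN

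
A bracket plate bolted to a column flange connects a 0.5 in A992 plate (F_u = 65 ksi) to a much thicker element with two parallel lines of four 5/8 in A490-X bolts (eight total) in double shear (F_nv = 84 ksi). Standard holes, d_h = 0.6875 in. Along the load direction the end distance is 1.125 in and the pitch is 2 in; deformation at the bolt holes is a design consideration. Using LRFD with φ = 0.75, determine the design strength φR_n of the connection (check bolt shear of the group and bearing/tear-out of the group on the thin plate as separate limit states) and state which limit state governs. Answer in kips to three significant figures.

Bolt shear: A_b = π·0.625²/4 = 0.3068 in²; R_n = 84 × 0.3068 × 8 × 2 = 412.3 kips → 0.75 × 412.3 = 309 kips.
Bearing (1.2 l_c t F_u ≤ 2.4 d t F_u): upper limit = 2.4·0.625·0.5·65 = 48.75 kips.
  Edge l_c = 1.125 − 0.6875/2 = 0.7812 → r_n = 30.47 kips; interior l_c = 2 − 0.6875 = 1.312 → r_n = 48.75 kips.
  R_n,bearing = 2·30.47 + 6·48.75 = 353.4 kips → 0.75 × 353.4 = 265 kips.
Bearing governs: 265 kips.

265 kips (bearing governs)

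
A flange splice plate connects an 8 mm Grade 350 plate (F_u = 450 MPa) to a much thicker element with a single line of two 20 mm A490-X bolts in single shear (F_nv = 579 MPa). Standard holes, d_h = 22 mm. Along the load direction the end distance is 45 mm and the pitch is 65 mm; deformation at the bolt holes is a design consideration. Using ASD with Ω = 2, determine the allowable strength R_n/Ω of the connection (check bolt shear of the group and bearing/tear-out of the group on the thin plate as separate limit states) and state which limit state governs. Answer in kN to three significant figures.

160 kN (bearing governs)

Bolt shear: A_b = π·20²/4 = 314.2 mm²; R_n = 579 × 314.2 × 2 × 1 / 1000 = 363.8 kN → 363.8 / 2 = 182 kN.
Bearing (1.2 l_c t F_u ≤ 2.4 d t F_u): upper limit = 2.4·20·8·450 / 1000 = 172.8 kN.
  Edge l_c = 45 − 22/2 = 34 → r_n = 146.9 kN; interior l_c = 65 − 22 = 43 → r_n = 172.8 kN.
  R_n,bearing = 1·146.9 + 1·172.8 = 319.7 kN → 319.7 / 2 = 160 kN.
Bearing governs: 160 kN.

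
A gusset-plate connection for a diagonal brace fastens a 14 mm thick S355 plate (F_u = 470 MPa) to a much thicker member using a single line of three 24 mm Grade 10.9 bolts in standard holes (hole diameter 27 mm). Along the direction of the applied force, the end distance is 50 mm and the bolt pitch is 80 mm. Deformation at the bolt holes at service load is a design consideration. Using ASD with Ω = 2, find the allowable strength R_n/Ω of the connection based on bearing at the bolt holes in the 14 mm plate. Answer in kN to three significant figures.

Per bolt r_n = 1.2 l_c t F_u ≤ 2.4 d t F_u; upper limit = 2.4 × 24 × 14 × 470 / 1000 = 379 kN.
Edge bolt: l_c = 50 − 27/2 = 36.5 mm → 1.2 × 36.5 × 14 × 470 / 1000 = 288.2 → r_n = 288.2 kN.
Interior bolts: l_c = 80 − 27 = 53 mm → 1.2 × 53 × 14 × 470 / 1000 = 418.5 → r_n = 379 kN.
R_n = 1 × 288.2 + 2 × 379 = 1046 kN.
Allowable strength R_n/Ω = 1046 / 2 = 523 kN.

523 kN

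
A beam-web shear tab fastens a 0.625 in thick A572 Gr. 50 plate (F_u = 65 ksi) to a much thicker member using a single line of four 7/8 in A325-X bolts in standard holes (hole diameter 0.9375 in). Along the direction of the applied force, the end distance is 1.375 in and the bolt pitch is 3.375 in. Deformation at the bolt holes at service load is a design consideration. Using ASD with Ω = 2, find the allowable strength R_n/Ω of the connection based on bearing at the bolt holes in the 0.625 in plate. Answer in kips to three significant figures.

Per bolt r_n = 1.2 l_c t F_u ≤ 2.4 d t F_u; upper limit = 2.4 × 0.875 × 0.625 × 65 = 85.31 kips.
Edge bolt: l_c = 1.375 − 0.9375/2 = 0.9062 in → 1.2 × 0.9062 × 0.625 × 65 = 44.18 → r_n = 44.18 kips.
Interior bolts: l_c = 3.375 − 0.9375 = 2.438 in → 1.2 × 2.438 × 0.625 × 65 = 118.8 → r_n = 85.31 kips.
R_n = 1 × 44.18 + 3 × 85.31 = 300.1 kips.
Allowable strength R_n/Ω = 300.1 / 2 = 150 kips.

150 kips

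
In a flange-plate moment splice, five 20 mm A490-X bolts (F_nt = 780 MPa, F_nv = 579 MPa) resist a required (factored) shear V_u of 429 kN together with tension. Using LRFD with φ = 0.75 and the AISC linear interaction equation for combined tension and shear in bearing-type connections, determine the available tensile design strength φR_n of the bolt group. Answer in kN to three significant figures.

617 kN

A_b = π·20²/4 = 314.2 mm²; f_rv = 429 × 1000 / (5 × 314.2) = 273.1 MPa.
F'_nt = 1.3 F_nt − (F_nt / φF_nv) f_rv = 1.3·780 − (780/(0.75·579))·273.1 = 523.4 MPa, capped at F_nt → F'_nt = 523.4 MPa.
R_n = F'_nt · A_b · n = 523.4 × 314.2 × 5 / 1000 = 822.2 kN.
Design strength φR_n = 0.75 × 822.2 = 617 kN.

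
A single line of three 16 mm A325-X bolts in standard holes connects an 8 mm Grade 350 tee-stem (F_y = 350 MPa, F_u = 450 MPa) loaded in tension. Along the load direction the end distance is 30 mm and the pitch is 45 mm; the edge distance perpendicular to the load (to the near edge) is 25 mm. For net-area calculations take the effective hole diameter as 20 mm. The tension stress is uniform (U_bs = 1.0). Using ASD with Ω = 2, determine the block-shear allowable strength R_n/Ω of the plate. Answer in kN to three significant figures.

103 kN

Shear plane L_v = 30 + 2·45 = 120 mm; A_gv = 120 × 8 = 960 mm².
A_nv = (120 − 2.5·20) × 8 = 560 mm².
A_nt = (25 − 0.5·20) × 8 = 120 mm².
0.6 F_u A_nv = 151.2 kN; 0.6 F_y A_gv = 201.6 kN → shear rupture governs the shear term.
R_n = 151.2 + 1.0 × 450 × 120 / 1000 = 205.2 kN.
Allowable strength R_n/Ω = 205.2 / 2 = 103 kN.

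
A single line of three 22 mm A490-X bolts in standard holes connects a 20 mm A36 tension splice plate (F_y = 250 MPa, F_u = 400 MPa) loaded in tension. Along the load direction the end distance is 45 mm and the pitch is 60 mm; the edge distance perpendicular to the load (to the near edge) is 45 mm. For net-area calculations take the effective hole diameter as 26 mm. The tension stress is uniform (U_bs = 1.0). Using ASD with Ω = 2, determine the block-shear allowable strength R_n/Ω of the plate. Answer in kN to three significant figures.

368 kN

Shear plane L_v = 45 + 2·60 = 165 mm; A_gv = 165 × 20 = 3300 mm².
A_nv = (165 − 2.5·26) × 20 = 2000 mm².
A_nt = (45 − 0.5·26) × 20 = 640 mm².
0.6 F_u A_nv = 480 kN; 0.6 F_y A_gv = 495 kN → shear rupture governs the shear term.
R_n = 480 + 1.0 × 400 × 640 / 1000 = 736 kN.
Allowable strength R_n/Ω = 736 / 2 = 368 kN.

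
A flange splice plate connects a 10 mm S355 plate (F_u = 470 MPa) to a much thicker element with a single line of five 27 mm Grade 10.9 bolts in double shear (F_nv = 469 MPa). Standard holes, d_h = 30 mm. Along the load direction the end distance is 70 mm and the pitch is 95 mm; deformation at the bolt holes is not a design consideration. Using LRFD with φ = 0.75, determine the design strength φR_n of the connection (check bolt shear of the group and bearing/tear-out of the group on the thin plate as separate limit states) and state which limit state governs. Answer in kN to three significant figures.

1430 kN (bearing governs)

Bolt shear: A_b = π·27²/4 = 572.6 mm²; R_n = 469 × 572.6 × 5 × 2 / 1000 = 2685 kN → 0.75 × 2685 = 2010 kN.
Bearing (1.5 l_c t F_u ≤ 3.0 d t F_u): upper limit = 3.0·27·10·470 / 1000 = 380.7 kN.
  Edge l_c = 70 − 30/2 = 55 → r_n = 380.7 kN; interior l_c = 95 − 30 = 65 → r_n = 380.7 kN.
  R_n,bearing = 1·380.7 + 4·380.7 = 1904 kN → 0.75 × 1904 = 1430 kN.
Bearing governs: 1430 kN.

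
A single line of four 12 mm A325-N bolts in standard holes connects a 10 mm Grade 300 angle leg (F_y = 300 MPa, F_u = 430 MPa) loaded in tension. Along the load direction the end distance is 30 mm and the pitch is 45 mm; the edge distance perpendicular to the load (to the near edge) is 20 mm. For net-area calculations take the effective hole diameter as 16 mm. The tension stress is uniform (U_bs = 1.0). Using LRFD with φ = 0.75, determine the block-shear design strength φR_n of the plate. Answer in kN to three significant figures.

250 kN

Shear plane L_v = 30 + 3·45 = 165 mm; A_gv = 165 × 10 = 1650 mm².
A_nv = (165 − 3.5·16) × 10 = 1090 mm².
A_nt = (20 − 0.5·16) × 10 = 120 mm².
0.6 F_u A_nv = 281.2 kN; 0.6 F_y A_gv = 297 kN → shear rupture governs the shear term.
R_n = 281.2 + 1.0 × 430 × 120 / 1000 = 332.8 kN.
Design strength φR_n = 0.75 × 332.8 = 250 kN.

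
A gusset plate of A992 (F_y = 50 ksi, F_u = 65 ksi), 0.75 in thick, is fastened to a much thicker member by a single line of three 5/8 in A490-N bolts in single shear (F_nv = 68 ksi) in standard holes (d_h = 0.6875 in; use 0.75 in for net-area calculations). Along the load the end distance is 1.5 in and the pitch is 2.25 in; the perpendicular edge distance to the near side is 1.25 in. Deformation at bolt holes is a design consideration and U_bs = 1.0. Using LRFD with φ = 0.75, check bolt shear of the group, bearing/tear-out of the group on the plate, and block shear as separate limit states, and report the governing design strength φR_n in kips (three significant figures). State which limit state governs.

46.9 kips (bolt shear governs)

Bolt shear: A_b = π·0.625²/4 = 0.3068 in²; R_n = 68 × 0.3068 × 3 × 1 = 62.59 kips → 0.75 × 62.59 = 46.9 kips.
Bearing: edge l_c = 1.156, r_n = 67.64 kips; interior l_c = 1.562, r_n = 73.12 kips; R_n = 67.64 + 2·73.12 = 213.9 kips → 160 kips.
Block shear: A_gv = 4.5, A_nv = 3.094, A_nt = 0.6562 in²; R_n = min(0.6F_uA_nv, 0.6F_yA_gv) + U_bs·F_u·A_nt = 163.3 kips → 122 kips.
Bolt shear governs: 46.9 kips.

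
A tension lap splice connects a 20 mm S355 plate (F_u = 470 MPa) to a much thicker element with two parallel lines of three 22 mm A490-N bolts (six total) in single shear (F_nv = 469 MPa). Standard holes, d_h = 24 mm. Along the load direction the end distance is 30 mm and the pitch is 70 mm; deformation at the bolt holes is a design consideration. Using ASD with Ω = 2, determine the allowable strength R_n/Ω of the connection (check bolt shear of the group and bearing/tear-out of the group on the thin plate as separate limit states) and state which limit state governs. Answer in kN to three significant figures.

Bolt shear: A_b = π·22²/4 = 380.1 mm²; R_n = 469 × 380.1 × 6 × 1 / 1000 = 1070 kN → 1070 / 2 = 535 kN.
Bearing (1.2 l_c t F_u ≤ 2.4 d t F_u): upper limit = 2.4·22·20·470 / 1000 = 496.3 kN.
  Edge l_c = 30 − 24/2 = 18 → r_n = 203 kN; interior l_c = 70 − 24 = 46 → r_n = 496.3 kN.
  R_n,bearing = 2·203 + 4·496.3 = 2391 kN → 2391 / 2 = 1200 kN.
Bolt shear governs: 535 kN.

535 kN (bolt shear governs)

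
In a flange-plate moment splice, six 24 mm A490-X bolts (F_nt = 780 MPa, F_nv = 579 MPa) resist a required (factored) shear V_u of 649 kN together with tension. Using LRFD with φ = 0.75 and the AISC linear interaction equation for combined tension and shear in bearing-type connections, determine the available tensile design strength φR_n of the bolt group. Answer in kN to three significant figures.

A_b = π·24²/4 = 452.4 mm²; f_rv = 649 × 1000 / (6 × 452.4) = 239.1 MPa.
F'_nt = 1.3 F_nt − (F_nt / φF_nv) f_rv = 1.3·780 − (780/(0.75·579))·239.1 = 584.5 MPa, capped at F_nt → F'_nt = 584.5 MPa.
R_n = F'_nt · A_b · n = 584.5 × 452.4 × 6 / 1000 = 1587 kN.
Design strength φR_n = 0.75 × 1587 = 1190 kN.

1190 kN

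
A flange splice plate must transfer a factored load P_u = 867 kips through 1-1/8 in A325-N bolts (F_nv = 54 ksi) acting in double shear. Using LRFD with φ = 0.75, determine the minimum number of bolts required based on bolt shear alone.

A_b = π·1.125²/4 = 0.994 in².
Per-bolt design strength φR_n = 0.75 × 54 × 0.994 × 2 = 80.52 kips.
n ≥ 867 / 80.52 = 10.77 → use 11 bolts.

11 bolts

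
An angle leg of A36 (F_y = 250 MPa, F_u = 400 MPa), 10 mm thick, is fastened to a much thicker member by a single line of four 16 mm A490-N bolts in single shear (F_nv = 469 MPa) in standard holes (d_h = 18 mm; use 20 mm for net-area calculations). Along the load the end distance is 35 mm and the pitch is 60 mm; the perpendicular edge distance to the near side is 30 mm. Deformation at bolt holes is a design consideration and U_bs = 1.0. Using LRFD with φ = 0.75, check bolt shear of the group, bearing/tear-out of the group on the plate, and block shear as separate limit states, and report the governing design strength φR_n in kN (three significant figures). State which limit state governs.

283 kN (bolt shear governs)

Bolt shear: A_b = π·16²/4 = 201.1 mm²; R_n = 469 × 201.1 × 4 × 1 / 1000 = 377.2 kN → 0.75 × 377.2 = 283 kN.
Bearing: edge l_c = 26, r_n = 124.8 kN; interior l_c = 42, r_n = 153.6 kN; R_n = 124.8 + 3·153.6 = 585.6 kN → 439 kN.
Block shear: A_gv = 2150, A_nv = 1450, A_nt = 200 mm²; R_n = min(0.6F_uA_nv, 0.6F_yA_gv) + U_bs·F_u·A_nt = 402.5 kN → 302 kN.
Bolt shear governs: 283 kN.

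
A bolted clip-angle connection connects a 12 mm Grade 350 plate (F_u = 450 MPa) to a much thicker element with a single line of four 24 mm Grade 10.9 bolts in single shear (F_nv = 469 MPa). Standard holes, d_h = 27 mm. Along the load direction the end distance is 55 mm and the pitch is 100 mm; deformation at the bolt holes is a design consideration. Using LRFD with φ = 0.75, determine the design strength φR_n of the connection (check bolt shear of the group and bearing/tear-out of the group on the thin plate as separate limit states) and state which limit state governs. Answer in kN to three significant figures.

Bolt shear: A_b = π·24²/4 = 452.4 mm²; R_n = 469 × 452.4 × 4 × 1 / 1000 = 848.7 kN → 0.75 × 848.7 = 637 kN.
Bearing (1.2 l_c t F_u ≤ 2.4 d t F_u): upper limit = 2.4·24·12·450 / 1000 = 311 kN.
  Edge l_c = 55 − 27/2 = 41.5 → r_n = 268.9 kN; interior l_c = 100 − 27 = 73 → r_n = 311 kN.
  R_n,bearing = 1·268.9 + 3·311 = 1202 kN → 0.75 × 1202 = 902 kN.
Bolt shear governs: 637 kN.

637 kN (bolt shear governs)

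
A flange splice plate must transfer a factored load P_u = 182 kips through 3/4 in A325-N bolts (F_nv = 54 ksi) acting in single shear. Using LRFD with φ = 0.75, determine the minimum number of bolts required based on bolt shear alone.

A_b = π·0.75²/4 = 0.4418 in².
Per-bolt design strength φR_n = 0.75 × 54 × 0.4418 × 1 = 17.89 kips.
n ≥ 182 / 17.89 = 10.17 → use 11 bolts.

11 bolts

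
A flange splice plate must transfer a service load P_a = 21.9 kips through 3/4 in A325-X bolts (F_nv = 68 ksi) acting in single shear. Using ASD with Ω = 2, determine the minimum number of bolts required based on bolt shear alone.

A_b = π·0.75²/4 = 0.4418 in².
Per-bolt allowable strength R_n/Ω = 68 × 0.4418 × 1 / 2 = 15.02 kips.
n ≥ 21.9 / 15.02 = 1.458 → use 2 bolts.

2 bolts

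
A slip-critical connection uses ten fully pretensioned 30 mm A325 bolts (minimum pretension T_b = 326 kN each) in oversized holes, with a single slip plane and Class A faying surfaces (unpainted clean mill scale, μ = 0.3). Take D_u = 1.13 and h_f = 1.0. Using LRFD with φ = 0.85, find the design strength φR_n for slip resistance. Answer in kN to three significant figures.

R_n = μ · D_u · h_f · T_b · n_s · n_b = 0.3 × 1.13 × 1.0 × 326 × 1 × 10 = 1105 kN.
Design strength φR_n = 0.85 × 1105 = 939 kN.

939 kN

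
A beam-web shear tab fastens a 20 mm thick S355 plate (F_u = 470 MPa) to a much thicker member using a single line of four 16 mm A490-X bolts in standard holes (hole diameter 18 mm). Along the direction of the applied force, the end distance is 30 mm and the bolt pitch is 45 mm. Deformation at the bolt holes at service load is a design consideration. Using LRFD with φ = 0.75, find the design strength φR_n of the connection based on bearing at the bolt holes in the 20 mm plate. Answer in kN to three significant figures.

863 kN

Per bolt r_n = 1.2 l_c t F_u ≤ 2.4 d t F_u; upper limit = 2.4 × 16 × 20 × 470 / 1000 = 361 kN.
Edge bolt: l_c = 30 − 18/2 = 21 mm → 1.2 × 21 × 20 × 470 / 1000 = 236.9 → r_n = 236.9 kN.
Interior bolts: l_c = 45 − 18 = 27 mm → 1.2 × 27 × 20 × 470 / 1000 = 304.6 → r_n = 304.6 kN.
R_n = 1 × 236.9 + 3 × 304.6 = 1151 kN.
Design strength φR_n = 0.75 × 1151 = 863 kN.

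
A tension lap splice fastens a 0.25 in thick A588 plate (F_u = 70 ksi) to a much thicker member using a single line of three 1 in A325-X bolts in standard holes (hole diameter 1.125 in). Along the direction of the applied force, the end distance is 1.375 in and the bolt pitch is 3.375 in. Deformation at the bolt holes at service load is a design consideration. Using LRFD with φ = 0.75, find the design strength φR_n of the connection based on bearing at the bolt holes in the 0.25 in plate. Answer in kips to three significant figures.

Per bolt r_n = 1.2 l_c t F_u ≤ 2.4 d t F_u; upper limit = 2.4 × 1 × 0.25 × 70 = 42 kips.
Edge bolt: l_c = 1.375 − 1.125/2 = 0.8125 in → 1.2 × 0.8125 × 0.25 × 70 = 17.06 → r_n = 17.06 kips.
Interior bolts: l_c = 3.375 − 1.125 = 2.25 in → 1.2 × 2.25 × 0.25 × 70 = 47.25 → r_n = 42 kips.
R_n = 1 × 17.06 + 2 × 42 = 101.1 kips.
Design strength φR_n = 0.75 × 101.1 = 75.8 kips.

75.8 kips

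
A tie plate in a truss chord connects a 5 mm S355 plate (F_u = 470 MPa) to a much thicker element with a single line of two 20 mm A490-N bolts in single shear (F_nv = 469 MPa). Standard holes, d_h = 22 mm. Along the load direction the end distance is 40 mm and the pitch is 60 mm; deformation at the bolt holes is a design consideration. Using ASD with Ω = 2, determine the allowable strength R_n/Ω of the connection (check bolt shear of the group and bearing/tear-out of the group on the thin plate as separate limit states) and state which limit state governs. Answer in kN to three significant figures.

94.5 kN (bearing governs)

Bolt shear: A_b = π·20²/4 = 314.2 mm²; R_n = 469 × 314.2 × 2 × 1 / 1000 = 294.7 kN → 294.7 / 2 = 147 kN.
Bearing (1.2 l_c t F_u ≤ 2.4 d t F_u): upper limit = 2.4·20·5·470 / 1000 = 112.8 kN.
  Edge l_c = 40 − 22/2 = 29 → r_n = 81.78 kN; interior l_c = 60 − 22 = 38 → r_n = 107.2 kN.
  R_n,bearing = 1·81.78 + 1·107.2 = 188.9 kN → 188.9 / 2 = 94.5 kN.
Bearing governs: 94.5 kN.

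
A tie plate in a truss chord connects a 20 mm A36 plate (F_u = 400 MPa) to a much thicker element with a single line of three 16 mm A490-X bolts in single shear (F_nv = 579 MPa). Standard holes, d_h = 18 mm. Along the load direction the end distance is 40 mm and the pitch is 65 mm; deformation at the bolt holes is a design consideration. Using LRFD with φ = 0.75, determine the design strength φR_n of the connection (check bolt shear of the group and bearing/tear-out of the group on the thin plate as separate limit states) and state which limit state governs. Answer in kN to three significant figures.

Bolt shear: A_b = π·16²/4 = 201.1 mm²; R_n = 579 × 201.1 × 3 × 1 / 1000 = 349.2 kN → 0.75 × 349.2 = 262 kN.
Bearing (1.2 l_c t F_u ≤ 2.4 d t F_u): upper limit = 2.4·16·20·400 / 1000 = 307.2 kN.
  Edge l_c = 40 − 18/2 = 31 → r_n = 297.6 kN; interior l_c = 65 − 18 = 47 → r_n = 307.2 kN.
  R_n,bearing = 1·297.6 + 2·307.2 = 912 kN → 0.75 × 912 = 684 kN.
Bolt shear governs: 262 kN.

262 kN (bolt shear governs)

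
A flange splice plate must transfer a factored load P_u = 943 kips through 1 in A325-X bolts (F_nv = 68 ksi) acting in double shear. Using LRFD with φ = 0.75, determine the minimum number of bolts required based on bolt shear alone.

12 bolts

A_b = π·1²/4 = 0.7854 in².
Per-bolt design strength φR_n = 0.75 × 68 × 0.7854 × 2 = 80.11 kips.
n ≥ 943 / 80.11 = 11.77 → use 12 bolts.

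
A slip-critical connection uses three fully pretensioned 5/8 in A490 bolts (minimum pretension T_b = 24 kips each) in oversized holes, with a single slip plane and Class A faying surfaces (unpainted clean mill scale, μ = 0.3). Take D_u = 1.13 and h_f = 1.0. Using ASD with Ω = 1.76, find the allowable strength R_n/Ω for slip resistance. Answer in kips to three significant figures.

R_n = μ · D_u · h_f · T_b · n_s · n_b = 0.3 × 1.13 × 1.0 × 24 × 1 × 3 = 24.41 kips.
Allowable strength R_n/Ω = 24.41 / 1.76 = 13.9 kips.

13.9 kips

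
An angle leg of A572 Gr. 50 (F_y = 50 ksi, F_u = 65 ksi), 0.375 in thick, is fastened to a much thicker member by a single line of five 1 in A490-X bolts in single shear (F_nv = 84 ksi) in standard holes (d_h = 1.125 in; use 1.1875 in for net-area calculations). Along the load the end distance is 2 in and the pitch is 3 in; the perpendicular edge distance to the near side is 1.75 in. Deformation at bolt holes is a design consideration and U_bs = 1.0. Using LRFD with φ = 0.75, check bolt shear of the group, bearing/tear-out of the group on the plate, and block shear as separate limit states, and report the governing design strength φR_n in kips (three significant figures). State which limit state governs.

Bolt shear: A_b = π·1²/4 = 0.7854 in²; R_n = 84 × 0.7854 × 5 × 1 = 329.9 kips → 0.75 × 329.9 = 247 kips.
Bearing: edge l_c = 1.438, r_n = 42.05 kips; interior l_c = 1.875, r_n = 54.84 kips; R_n = 42.05 + 4·54.84 = 261.4 kips → 196 kips.
Block shear: A_gv = 5.25, A_nv = 3.246, A_nt = 0.4336 in²; R_n = min(0.6F_uA_nv, 0.6F_yA_gv) + U_bs·F_u·A_nt = 154.8 kips → 116 kips.
Block shear governs: 116 kips.

116 kips (block shear governs)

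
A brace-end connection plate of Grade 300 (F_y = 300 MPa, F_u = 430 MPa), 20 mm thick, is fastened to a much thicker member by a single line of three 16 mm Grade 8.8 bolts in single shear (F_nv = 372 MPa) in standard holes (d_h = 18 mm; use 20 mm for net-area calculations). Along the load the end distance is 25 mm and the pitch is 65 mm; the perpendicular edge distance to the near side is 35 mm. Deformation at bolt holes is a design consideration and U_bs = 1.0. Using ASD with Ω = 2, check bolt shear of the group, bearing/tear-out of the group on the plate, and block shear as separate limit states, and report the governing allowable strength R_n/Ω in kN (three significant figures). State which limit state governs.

112 kN (bolt shear governs)

Bolt shear: A_b = π·16²/4 = 201.1 mm²; R_n = 372 × 201.1 × 3 × 1 / 1000 = 224.4 kN → 224.4 / 2 = 112 kN.
Bearing: edge l_c = 16, r_n = 165.1 kN; interior l_c = 47, r_n = 330.2 kN; R_n = 165.1 + 2·330.2 = 825.6 kN → 413 kN.
Block shear: A_gv = 3100, A_nv = 2100, A_nt = 500 mm²; R_n = min(0.6F_uA_nv, 0.6F_yA_gv) + U_bs·F_u·A_nt = 756.8 kN → 378 kN.
Bolt shear governs: 112 kN.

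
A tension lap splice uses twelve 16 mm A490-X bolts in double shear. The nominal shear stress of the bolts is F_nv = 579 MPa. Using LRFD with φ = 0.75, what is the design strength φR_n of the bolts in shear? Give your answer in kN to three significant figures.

A_b = π × 16² / 4 = 201.1 mm².
R_n = F_nv · A_b · n · n_s = 579 × 201.1 × 12 × 2 / 1000 = 2794 kN.
Design strength φR_n = 0.75 × 2794 = 2100 kN.

2100 kN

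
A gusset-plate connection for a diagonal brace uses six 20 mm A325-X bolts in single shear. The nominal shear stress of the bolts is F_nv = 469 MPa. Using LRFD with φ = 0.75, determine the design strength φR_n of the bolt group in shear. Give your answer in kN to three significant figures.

A_b = π × 20² / 4 = 314.2 mm².
R_n = F_nv · A_b · n · n_s = 469 × 314.2 × 6 × 1 / 1000 = 884 kN.
Design strength φR_n = 0.75 × 884 = 663 kN.

663 kN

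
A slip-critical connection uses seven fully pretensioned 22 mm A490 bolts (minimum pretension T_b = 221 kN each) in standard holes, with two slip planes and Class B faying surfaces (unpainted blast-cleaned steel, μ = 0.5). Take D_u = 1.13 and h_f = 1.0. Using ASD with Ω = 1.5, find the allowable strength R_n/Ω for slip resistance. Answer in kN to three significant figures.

1170 kN

R_n = μ · D_u · h_f · T_b · n_s · n_b = 0.5 × 1.13 × 1.0 × 221 × 2 × 7 = 1748 kN.
Allowable strength R_n/Ω = 1748 / 1.5 = 1170 kN.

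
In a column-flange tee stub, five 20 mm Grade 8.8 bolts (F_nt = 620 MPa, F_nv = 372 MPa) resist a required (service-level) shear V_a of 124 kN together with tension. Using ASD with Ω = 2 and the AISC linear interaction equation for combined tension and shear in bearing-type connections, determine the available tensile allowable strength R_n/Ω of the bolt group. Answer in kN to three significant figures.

426 kN

A_b = π·20²/4 = 314.2 mm²; f_rv = 124 × 1000 / (5 × 314.2) = 78.94 MPa.
F'_nt = 1.3 F_nt − (Ω F_nt / F_nv) f_rv = 1.3·620 − (2·620/372)·78.94 = 542.9 MPa, capped at F_nt → F'_nt = 542.9 MPa.
R_n = F'_nt · A_b · n = 542.9 × 314.2 × 5 / 1000 = 852.7 kN.
Allowable strength R_n/Ω = 852.7 / 2 = 426 kN.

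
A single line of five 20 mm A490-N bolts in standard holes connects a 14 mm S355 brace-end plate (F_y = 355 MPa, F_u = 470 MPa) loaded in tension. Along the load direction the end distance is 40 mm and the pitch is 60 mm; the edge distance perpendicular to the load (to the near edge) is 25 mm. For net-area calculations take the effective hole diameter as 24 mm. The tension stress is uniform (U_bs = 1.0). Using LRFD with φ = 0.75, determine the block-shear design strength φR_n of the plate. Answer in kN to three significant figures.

573 kN

Shear plane L_v = 40 + 4·60 = 280 mm; A_gv = 280 × 14 = 3920 mm².
A_nv = (280 − 4.5·24) × 14 = 2408 mm².
A_nt = (25 − 0.5·24) × 14 = 182 mm².
0.6 F_u A_nv = 679.1 kN; 0.6 F_y A_gv = 835 kN → shear rupture governs the shear term.
R_n = 679.1 + 1.0 × 470 × 182 / 1000 = 764.6 kN.
Design strength φR_n = 0.75 × 764.6 = 573 kN.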